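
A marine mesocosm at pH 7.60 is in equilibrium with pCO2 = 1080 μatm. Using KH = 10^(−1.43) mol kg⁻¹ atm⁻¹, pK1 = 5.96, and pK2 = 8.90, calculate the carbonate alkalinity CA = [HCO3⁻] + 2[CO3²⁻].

[CO2*] = KH · pCO2 = 10^(−1.43) × 1080×10^-6 = 4.013×10^-5 mol/kg
α₀ = 1/(1 + K1/[H⁺] + K1K2/[H⁺]²) = 1/(1 + 10^+1.64 + 10^+0.34) = 0.02135
DIC = [CO2*]/α₀ = 4.013×10^-5 / 0.02135 = 1.879 mmol/kg
CA = (α₁ + 2α₂)·DIC = (0.9319 + 2×0.04671) × 1.879 = 1.93 mmol/kg

CA = 1.93 mmol/kg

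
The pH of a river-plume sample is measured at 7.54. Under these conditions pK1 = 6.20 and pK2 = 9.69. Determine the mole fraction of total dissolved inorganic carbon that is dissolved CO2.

α₀ = 0.0434

α₀ = 1 / (1 + K1/[H⁺] + K1K2/[H⁺]²) = 1 / (1 + 10^+1.34 + 10^-0.81)
   = 1 / (1 + 21.878 + 0.15488) = 1/23.032 = 0.04342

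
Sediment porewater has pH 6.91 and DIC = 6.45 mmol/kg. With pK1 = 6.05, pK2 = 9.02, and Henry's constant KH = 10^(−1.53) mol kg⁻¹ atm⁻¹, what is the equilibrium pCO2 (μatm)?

pCO2 = 2.63×10^4 μatm

α₀ = 1 / (1 + K1/[H⁺] + K1K2/[H⁺]²) = 1 / (1 + 10^+0.86 + 10^-1.25)
   = 1 / (1 + 7.2444 + 0.056234) = 1/8.3006 = 0.1205
[CO2*] = α₀ × DIC = 0.1205 × 6.45 = 0.7771 mmol/kg
pCO2 = [CO2*]/KH = 7.771×10^-4 / 2.951×10^-2 = 2.63×10^4 μatm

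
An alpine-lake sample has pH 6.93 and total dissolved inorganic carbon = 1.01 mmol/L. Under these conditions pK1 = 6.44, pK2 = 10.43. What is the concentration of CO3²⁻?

α₂ = 1 / (1 + [H⁺]/K2 + [H⁺]²/(K1K2)) = 1 / (1 + 10^+3.50 + 10^+3.01)
   = 1 / (1 + 3162.3 + 1023.3) = 1/4186.6 = 0.0002389
[CO3²⁻] = α₂ × DIC = 0.0002389 × 1.01 = 0.000241 mmol/L = 0.241 μmol/L

[CO3²⁻] = 0.241 μmol/L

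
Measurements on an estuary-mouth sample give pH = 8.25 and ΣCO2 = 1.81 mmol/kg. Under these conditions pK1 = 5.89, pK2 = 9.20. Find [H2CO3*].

α₀ = 1 / (1 + K1/[H⁺] + K1K2/[H⁺]²) = 1 / (1 + 10^+2.36 + 10^+1.41)
   = 1 / (1 + 229.09 + 25.704) = 1/255.79 = 0.003909
[CO2*] = α₀ × DIC = 0.003909 × 1.81 = 0.00708 mmol/kg = 7.08 μmol/kg

[CO2*] = 7.08 μmol/kg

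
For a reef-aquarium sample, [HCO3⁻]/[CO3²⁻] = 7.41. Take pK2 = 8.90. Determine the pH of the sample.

pH = 8.03

From K2 = [H⁺][CO3²⁻]/[HCO3⁻]:  pH = pK2 − log₁₀([HCO3⁻]/[CO3²⁻])
log₁₀(7.41) = +0.870
pH = 8.90 − (+0.870) = 8.03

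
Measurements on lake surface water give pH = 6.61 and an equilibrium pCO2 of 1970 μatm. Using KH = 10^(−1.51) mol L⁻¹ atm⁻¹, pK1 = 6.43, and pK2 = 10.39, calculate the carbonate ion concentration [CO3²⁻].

[CO3²⁻] = 0.0153 μmol/L

[CO2*] = KH · pCO2 = 10^(−1.51) × 1970×10^-6 = 6.088×10^-5 mol/L
α₀ = 1/(1 + K1/[H⁺] + K1K2/[H⁺]²) = 1/(1 + 10^+0.18 + 10^-3.60) = 0.3978
DIC = [CO2*]/α₀ = 6.088×10^-5 / 0.3978 = 0.1530 mmol/L
[CO3²⁻] = α₂·DIC; α₂ = 9.992×10^-5, so [CO3²⁻] = 9.992×10^-5 × 0.1530 = 1.53×10^-5 mmol/L = 0.0153 μmol/L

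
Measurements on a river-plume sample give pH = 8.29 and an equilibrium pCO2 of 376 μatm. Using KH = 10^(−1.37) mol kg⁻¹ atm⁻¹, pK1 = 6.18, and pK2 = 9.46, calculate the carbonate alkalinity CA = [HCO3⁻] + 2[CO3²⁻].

CA = 2.35 mmol/kg

[CO2*] = KH · pCO2 = 10^(−1.37) × 376×10^-6 = 1.604×10^-5 mol/kg
α₀ = 1/(1 + K1/[H⁺] + K1K2/[H⁺]²) = 1/(1 + 10^+2.11 + 10^+0.94) = 0.007218
DIC = [CO2*]/α₀ = 1.604×10^-5 / 0.007218 = 2.222 mmol/kg
CA = (α₁ + 2α₂)·DIC = (0.9299 + 2×0.06287) × 2.222 = 2.35 mmol/kg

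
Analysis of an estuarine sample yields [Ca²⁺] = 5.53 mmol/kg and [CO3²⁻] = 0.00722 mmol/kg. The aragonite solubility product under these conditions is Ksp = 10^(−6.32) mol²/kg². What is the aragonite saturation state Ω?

Ksp = 10^(−6.32) = 4.786×10^-7
Ω = [Ca²⁺][CO3²⁻]/Ksp = (5.53×10^-3)(0.00722×10^-3) / 4.786×10^-7 = 0.0834

Ω = 0.0834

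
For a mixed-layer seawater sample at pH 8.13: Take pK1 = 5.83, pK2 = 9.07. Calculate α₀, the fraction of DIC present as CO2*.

α₀ = 0.00448

α₀ = 1 / (1 + K1/[H⁺] + K1K2/[H⁺]²) = 1 / (1 + 10^+2.30 + 10^+1.36)
   = 1 / (1 + 199.53 + 22.909) = 1/223.43 = 0.004476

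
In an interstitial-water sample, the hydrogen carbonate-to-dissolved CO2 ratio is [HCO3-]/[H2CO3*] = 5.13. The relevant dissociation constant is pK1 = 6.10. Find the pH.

pH = 6.81

From K1 = [H⁺][HCO3-]/[H2CO3*]:  pH = pK1 + log₁₀([HCO3-]/[H2CO3*])
log₁₀(5.13) = +0.710
pH = 6.10 + (+0.710) = 6.81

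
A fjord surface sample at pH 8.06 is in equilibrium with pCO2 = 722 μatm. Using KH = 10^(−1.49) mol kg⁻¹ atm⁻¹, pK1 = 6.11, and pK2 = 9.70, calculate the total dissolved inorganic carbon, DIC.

[CO2*] = KH · pCO2 = 10^(−1.49) × 722×10^-6 = 2.336×10^-5 mol/kg
α₀ = 1/(1 + K1/[H⁺] + K1K2/[H⁺]²) = 1/(1 + 10^+1.95 + 10^+0.31) = 0.01085
DIC = [CO2*]/α₀ = 2.336×10^-5 / 0.01085 = 2.15 mmol/kg

DIC = 2.15 mmol/kg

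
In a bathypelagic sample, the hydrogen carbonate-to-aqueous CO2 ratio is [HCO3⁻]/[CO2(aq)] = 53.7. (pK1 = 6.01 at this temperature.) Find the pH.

pH = 7.74

From K1 = [H⁺][HCO3⁻]/[CO2(aq)]:  pH = pK1 + log₁₀([HCO3⁻]/[CO2(aq)])
log₁₀(53.7) = +1.730
pH = 6.01 + (+1.730) = 7.74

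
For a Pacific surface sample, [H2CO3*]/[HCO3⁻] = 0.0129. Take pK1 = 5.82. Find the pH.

pH = 7.71

From K1 = [H⁺][HCO3⁻]/[H2CO3*]:  pH = pK1 − log₁₀([H2CO3*]/[HCO3⁻])
log₁₀(0.0129) = -1.889
pH = 5.82 − (-1.889) = 7.71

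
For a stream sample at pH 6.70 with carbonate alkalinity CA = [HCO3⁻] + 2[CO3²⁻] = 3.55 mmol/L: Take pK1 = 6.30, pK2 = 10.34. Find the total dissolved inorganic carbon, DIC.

CA = [HCO3⁻] + 2[CO3²⁻] = (α₁ + 2α₂)·DIC
At pH 6.70: [H⁺]/K1 = 10^-0.40 = 0.39811, K2/[H⁺] = 10^-3.64 = 0.00022909
α₁ = 1/(1 + 0.39811 + 0.00022909) = 1/1.3983 = 0.7151; α₂ = α₁·K2/[H⁺] = 0.0001638
α₁ + 2α₂ = 0.7155
DIC = CA / (α₁ + 2α₂) = 3.55 / 0.7155 = 4.96 mmol/L

DIC = 4.96 mmol/L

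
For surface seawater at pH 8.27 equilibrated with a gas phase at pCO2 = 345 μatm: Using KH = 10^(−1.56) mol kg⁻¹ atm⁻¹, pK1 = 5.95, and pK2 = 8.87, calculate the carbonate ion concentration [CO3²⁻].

[CO2*] = KH · pCO2 = 10^(−1.56) × 345×10^-6 = 9.502×10^-6 mol/kg
α₀ = 1/(1 + K1/[H⁺] + K1K2/[H⁺]²) = 1/(1 + 10^+2.32 + 10^+1.72) = 0.003811
DIC = [CO2*]/α₀ = 9.502×10^-6 / 0.003811 = 2.493 mmol/kg
[CO3²⁻] = α₂·DIC; α₂ = 0.2000, so [CO3²⁻] = 0.2000 × 2.493 = 0.499 mmol/kg

[CO3²⁻] = 0.499 mmol/kg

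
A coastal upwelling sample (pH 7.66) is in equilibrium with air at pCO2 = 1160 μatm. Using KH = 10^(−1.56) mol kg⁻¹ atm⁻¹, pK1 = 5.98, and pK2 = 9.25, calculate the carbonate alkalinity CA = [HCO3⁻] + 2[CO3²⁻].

CA = 1.61 mmol/kg

[CO2*] = KH · pCO2 = 10^(−1.56) × 1160×10^-6 = 3.195×10^-5 mol/kg
α₀ = 1/(1 + K1/[H⁺] + K1K2/[H⁺]²) = 1/(1 + 10^+1.68 + 10^+0.09) = 0.01996
DIC = [CO2*]/α₀ = 3.195×10^-5 / 0.01996 = 1.600 mmol/kg
CA = (α₁ + 2α₂)·DIC = (0.9555 + 2×0.02456) × 1.600 = 1.61 mmol/kg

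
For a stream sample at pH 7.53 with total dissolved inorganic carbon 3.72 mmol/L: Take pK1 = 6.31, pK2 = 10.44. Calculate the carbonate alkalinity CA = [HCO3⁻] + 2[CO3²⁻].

CA = 3.51 mmol/L

CA = [HCO3⁻] + 2[CO3²⁻] = (α₁ + 2α₂)·DIC
At pH 7.53: [H⁺]/K1 = 10^-1.22 = 0.060256, K2/[H⁺] = 10^-2.91 = 0.0012303
α₁ = 1/(1 + 0.060256 + 0.0012303) = 1/1.0615 = 0.9421; α₂ = α₁·K2/[H⁺] = 0.001159
α₁ + 2α₂ = 0.9444
CA = 0.9444 × 3.72 = 3.51 mmol/L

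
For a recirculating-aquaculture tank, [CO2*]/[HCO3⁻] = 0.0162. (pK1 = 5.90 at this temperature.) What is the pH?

pH = 7.69

From K1 = [H⁺][HCO3⁻]/[CO2*]:  pH = pK1 − log₁₀([CO2*]/[HCO3⁻])
log₁₀(0.0162) = -1.790
pH = 5.90 − (-1.790) = 7.69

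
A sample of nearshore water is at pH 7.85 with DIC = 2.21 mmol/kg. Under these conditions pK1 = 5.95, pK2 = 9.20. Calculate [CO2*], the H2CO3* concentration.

[CO2*] = 0.0263 mmol/kg

α₀ = 1 / (1 + K1/[H⁺] + K1K2/[H⁺]²) = 1 / (1 + 10^+1.90 + 10^+0.55)
   = 1 / (1 + 79.433 + 3.5481) = 1/83.981 = 0.01191
[CO2*] = α₀ × DIC = 0.01191 × 2.21 = 0.0263 mmol/kg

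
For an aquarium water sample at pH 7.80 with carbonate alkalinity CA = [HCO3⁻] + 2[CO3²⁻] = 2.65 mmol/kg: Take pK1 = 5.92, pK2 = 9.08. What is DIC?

CA = [HCO3⁻] + 2[CO3²⁻] = (α₁ + 2α₂)·DIC
At pH 7.80: [H⁺]/K1 = 10^-1.88 = 0.013183, K2/[H⁺] = 10^-1.28 = 0.052481
α₁ = 1/(1 + 0.013183 + 0.052481) = 1/1.0657 = 0.9384; α₂ = α₁·K2/[H⁺] = 0.04925
α₁ + 2α₂ = 1.0369
DIC = CA / (α₁ + 2α₂) = 2.65 / 1.0369 = 2.56 mmol/kg

DIC = 2.56 mmol/kg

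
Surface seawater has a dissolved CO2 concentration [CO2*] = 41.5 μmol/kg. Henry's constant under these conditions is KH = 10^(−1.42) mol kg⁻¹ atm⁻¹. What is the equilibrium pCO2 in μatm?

pCO2 = 1090 μatm

KH = 10^(−1.42) = 3.802×10^-2 mol kg⁻¹ atm⁻¹
pCO2 = [CO2*]/KH = 41.5×10^-6 / 3.802×10^-2 = 1.09×10^-3 atm = 1090 μatm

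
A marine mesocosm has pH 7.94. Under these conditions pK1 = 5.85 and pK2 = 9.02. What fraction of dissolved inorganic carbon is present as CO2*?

α₀ = 0.00745

α₀ = 1 / (1 + K1/[H⁺] + K1K2/[H⁺]²) = 1 / (1 + 10^+2.09 + 10^+1.01)
   = 1 / (1 + 123.03 + 10.233) = 1/134.26 = 0.007448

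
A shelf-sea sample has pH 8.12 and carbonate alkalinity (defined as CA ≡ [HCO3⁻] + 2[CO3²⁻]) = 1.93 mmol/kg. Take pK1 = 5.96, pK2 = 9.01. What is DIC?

DIC = 1.74 mmol/kg

CA = [HCO3⁻] + 2[CO3²⁻] = (α₁ + 2α₂)·DIC
At pH 8.12: [H⁺]/K1 = 10^-2.16 = 0.0069183, K2/[H⁺] = 10^-0.89 = 0.12882
α₁ = 1/(1 + 0.0069183 + 0.12882) = 1/1.1357 = 0.8805; α₂ = α₁·K2/[H⁺] = 0.1134
α₁ + 2α₂ = 1.1073
DIC = CA / (α₁ + 2α₂) = 1.93 / 1.1073 = 1.74 mmol/kg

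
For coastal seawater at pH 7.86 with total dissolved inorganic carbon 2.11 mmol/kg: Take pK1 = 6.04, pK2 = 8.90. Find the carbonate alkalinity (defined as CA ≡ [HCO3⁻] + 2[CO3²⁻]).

CA = 2.26 mmol/kg

CA = [HCO3⁻] + 2[CO3²⁻] = (α₁ + 2α₂)·DIC
At pH 7.86: [H⁺]/K1 = 10^-1.82 = 0.015136, K2/[H⁺] = 10^-1.04 = 0.091201
α₁ = 1/(1 + 0.015136 + 0.091201) = 1/1.1063 = 0.9039; α₂ = α₁·K2/[H⁺] = 0.08244
α₁ + 2α₂ = 1.0688
CA = 1.0688 × 2.11 = 2.26 mmol/kg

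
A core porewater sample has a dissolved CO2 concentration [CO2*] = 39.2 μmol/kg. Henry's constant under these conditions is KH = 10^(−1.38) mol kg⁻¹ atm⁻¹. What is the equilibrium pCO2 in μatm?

KH = 10^(−1.38) = 4.169×10^-2 mol kg⁻¹ atm⁻¹
pCO2 = [CO2*]/KH = 39.2×10^-6 / 4.169×10^-2 = 9.40×10^-4 atm = 940 μatm

pCO2 = 940 μatm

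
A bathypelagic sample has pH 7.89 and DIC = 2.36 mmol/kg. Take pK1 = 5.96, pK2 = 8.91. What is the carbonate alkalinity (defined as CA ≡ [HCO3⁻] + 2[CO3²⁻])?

CA = [HCO3⁻] + 2[CO3²⁻] = (α₁ + 2α₂)·DIC
At pH 7.89: [H⁺]/K1 = 10^-1.93 = 0.011749, K2/[H⁺] = 10^-1.02 = 0.095499
α₁ = 1/(1 + 0.011749 + 0.095499) = 1/1.1072 = 0.9031; α₂ = α₁·K2/[H⁺] = 0.08625
α₁ + 2α₂ = 1.0756
CA = 1.0756 × 2.36 = 2.54 mmol/kg

CA = 2.54 mmol/kg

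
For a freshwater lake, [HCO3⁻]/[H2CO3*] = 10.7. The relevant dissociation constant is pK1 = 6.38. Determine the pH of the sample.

From K1 = [H⁺][HCO3⁻]/[H2CO3*]:  pH = pK1 + log₁₀([HCO3⁻]/[H2CO3*])
log₁₀(10.7) = +1.029
pH = 6.38 + (+1.029) = 7.41

pH = 7.41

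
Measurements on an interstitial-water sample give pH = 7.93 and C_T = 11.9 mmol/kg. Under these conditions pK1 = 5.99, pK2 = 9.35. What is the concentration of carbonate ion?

[CO3²⁻] = 0.431 mmol/kg

α₂ = 1 / (1 + [H⁺]/K2 + [H⁺]²/(K1K2)) = 1 / (1 + 10^+1.42 + 10^-0.52)
   = 1 / (1 + 26.303 + 0.30200) = 1/27.605 = 0.03623
[CO3²⁻] = α₂ × DIC = 0.03623 × 11.9 = 0.431 mmol/kg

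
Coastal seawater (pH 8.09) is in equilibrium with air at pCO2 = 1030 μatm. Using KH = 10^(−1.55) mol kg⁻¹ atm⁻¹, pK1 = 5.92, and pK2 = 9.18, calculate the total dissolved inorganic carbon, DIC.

[CO2*] = KH · pCO2 = 10^(−1.55) × 1030×10^-6 = 2.903×10^-5 mol/kg
α₀ = 1/(1 + K1/[H⁺] + K1K2/[H⁺]²) = 1/(1 + 10^+2.17 + 10^+1.08) = 0.006214
DIC = [CO2*]/α₀ = 2.903×10^-5 / 0.006214 = 4.67 mmol/kg

DIC = 4.67 mmol/kg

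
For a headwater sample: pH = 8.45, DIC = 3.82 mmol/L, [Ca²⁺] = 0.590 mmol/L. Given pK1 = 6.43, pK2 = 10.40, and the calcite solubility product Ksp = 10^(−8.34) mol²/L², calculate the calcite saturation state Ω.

α₂ = 1 / (1 + [H⁺]/K2 + [H⁺]²/(K1K2)) = 1 / (1 + 10^+1.95 + 10^-0.07)
   = 1 / (1 + 89.125 + 0.85114) = 1/90.976 = 0.01099
[CO3²⁻] = α₂ × DIC = 0.01099 × 3.82 = 0.04199 mmol/L
Ksp = 10^(−8.34) = 4.571×10^-9
Ω = [Ca²⁺][CO3²⁻]/Ksp = (0.590×10^-3)(4.199×10^-5) / 4.571×10^-9 = 5.42

Ω = 5.42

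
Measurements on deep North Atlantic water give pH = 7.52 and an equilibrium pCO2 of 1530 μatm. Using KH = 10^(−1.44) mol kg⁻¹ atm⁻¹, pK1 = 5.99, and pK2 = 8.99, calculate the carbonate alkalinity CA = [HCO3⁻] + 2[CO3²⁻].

CA = 2.01 mmol/kg

[CO2*] = KH · pCO2 = 10^(−1.44) × 1530×10^-6 = 5.555×10^-5 mol/kg
α₀ = 1/(1 + K1/[H⁺] + K1K2/[H⁺]²) = 1/(1 + 10^+1.53 + 10^+0.06) = 0.02775
DIC = [CO2*]/α₀ = 5.555×10^-5 / 0.02775 = 2.002 mmol/kg
CA = (α₁ + 2α₂)·DIC = (0.9404 + 2×0.03186) × 2.002 = 2.01 mmol/kg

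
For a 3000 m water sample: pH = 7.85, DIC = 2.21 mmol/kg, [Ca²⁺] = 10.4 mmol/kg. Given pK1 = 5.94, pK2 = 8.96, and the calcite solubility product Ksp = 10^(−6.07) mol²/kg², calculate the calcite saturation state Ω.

Ω = 1.92

α₂ = 1 / (1 + [H⁺]/K2 + [H⁺]²/(K1K2)) = 1 / (1 + 10^+1.11 + 10^-0.80)
   = 1 / (1 + 12.882 + 0.15849) = 1/14.041 = 0.07122
[CO3²⁻] = α₂ × DIC = 0.07122 × 2.21 = 0.1574 mmol/kg
Ksp = 10^(−6.07) = 8.511×10^-7
Ω = [Ca²⁺][CO3²⁻]/Ksp = (10.4×10^-3)(1.574×10^-4) / 8.511×10^-7 = 1.92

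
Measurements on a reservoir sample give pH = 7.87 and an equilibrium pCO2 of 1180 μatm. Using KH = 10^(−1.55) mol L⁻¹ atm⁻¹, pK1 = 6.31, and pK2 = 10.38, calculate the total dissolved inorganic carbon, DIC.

DIC = 1.24 mmol/L

[CO2*] = KH · pCO2 = 10^(−1.55) × 1180×10^-6 = 3.326×10^-5 mol/L
α₀ = 1/(1 + K1/[H⁺] + K1K2/[H⁺]²) = 1/(1 + 10^+1.56 + 10^-0.95) = 0.02672
DIC = [CO2*]/α₀ = 3.326×10^-5 / 0.02672 = 1.24 mmol/L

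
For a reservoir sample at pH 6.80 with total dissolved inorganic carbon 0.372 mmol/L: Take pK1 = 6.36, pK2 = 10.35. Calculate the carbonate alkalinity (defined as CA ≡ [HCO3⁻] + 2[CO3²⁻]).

CA = 0.273 mmol/L

CA = [HCO3⁻] + 2[CO3²⁻] = (α₁ + 2α₂)·DIC
At pH 6.80: [H⁺]/K1 = 10^-0.44 = 0.36308, K2/[H⁺] = 10^-3.55 = 0.00028184
α₁ = 1/(1 + 0.36308 + 0.00028184) = 1/1.3634 = 0.7335; α₂ = α₁·K2/[H⁺] = 0.0002067
α₁ + 2α₂ = 0.7339
CA = 0.7339 × 0.372 = 0.273 mmol/L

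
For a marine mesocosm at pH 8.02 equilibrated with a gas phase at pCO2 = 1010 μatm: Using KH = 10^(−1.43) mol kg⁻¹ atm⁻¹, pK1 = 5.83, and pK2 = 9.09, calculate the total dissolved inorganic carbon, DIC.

DIC = 6.34 mmol/kg

[CO2*] = KH · pCO2 = 10^(−1.43) × 1010×10^-6 = 3.753×10^-5 mol/kg
α₀ = 1/(1 + K1/[H⁺] + K1K2/[H⁺]²) = 1/(1 + 10^+2.19 + 10^+1.12) = 0.005915
DIC = [CO2*]/α₀ = 3.753×10^-5 / 0.005915 = 6.34 mmol/kg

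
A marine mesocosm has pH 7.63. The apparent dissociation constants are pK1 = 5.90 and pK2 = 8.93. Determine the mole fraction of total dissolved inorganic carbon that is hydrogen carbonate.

α₁ = 1 / (1 + [H⁺]/K1 + K2/[H⁺]) = 1 / (1 + 10^-1.73 + 10^-1.30)
   = 1 / (1 + 0.018621 + 0.050119) = 1/1.0687 = 0.9357

α₁ = 0.936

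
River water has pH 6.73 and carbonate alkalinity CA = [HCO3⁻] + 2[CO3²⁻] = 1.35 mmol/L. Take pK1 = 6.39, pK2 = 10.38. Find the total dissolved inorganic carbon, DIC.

DIC = 1.97 mmol/L

CA = [HCO3⁻] + 2[CO3²⁻] = (α₁ + 2α₂)·DIC
At pH 6.73: [H⁺]/K1 = 10^-0.34 = 0.45709, K2/[H⁺] = 10^-3.65 = 0.00022387
α₁ = 1/(1 + 0.45709 + 0.00022387) = 1/1.4573 = 0.6862; α₂ = α₁·K2/[H⁺] = 0.0001536
α₁ + 2α₂ = 0.6865
DIC = CA / (α₁ + 2α₂) = 1.35 / 0.6865 = 1.97 mmol/L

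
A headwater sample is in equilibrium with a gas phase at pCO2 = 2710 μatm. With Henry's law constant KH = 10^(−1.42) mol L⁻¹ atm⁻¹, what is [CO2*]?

[CO2*] = 103 μmol/L

KH = 10^(−1.42) = 3.802×10^-2 mol L⁻¹ atm⁻¹
[CO2*] = KH · pCO2 = 3.802×10^-2 × 2710×10^-6 atm = 1.03×10^-4 mol/L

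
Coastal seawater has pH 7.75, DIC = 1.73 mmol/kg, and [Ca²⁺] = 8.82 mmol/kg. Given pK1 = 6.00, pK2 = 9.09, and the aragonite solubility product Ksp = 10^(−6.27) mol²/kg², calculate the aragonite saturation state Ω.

α₂ = 1 / (1 + [H⁺]/K2 + [H⁺]²/(K1K2)) = 1 / (1 + 10^+1.34 + 10^-0.41)
   = 1 / (1 + 21.878 + 0.38905) = 1/23.267 = 0.04298
[CO3²⁻] = α₂ × DIC = 0.04298 × 1.73 = 0.07436 mmol/kg
Ksp = 10^(−6.27) = 5.370×10^-7
Ω = [Ca²⁺][CO3²⁻]/Ksp = (8.82×10^-3)(7.436×10^-5) / 5.370×10^-7 = 1.22

Ω = 1.22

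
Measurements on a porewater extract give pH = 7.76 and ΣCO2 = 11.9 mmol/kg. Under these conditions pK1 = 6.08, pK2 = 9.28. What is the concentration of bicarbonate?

α₁ = 1 / (1 + [H⁺]/K1 + K2/[H⁺]) = 1 / (1 + 10^-1.68 + 10^-1.52)
   = 1 / (1 + 0.020893 + 0.030200) = 1/1.0511 = 0.9514
[HCO3⁻] = α₁ × DIC = 0.9514 × 11.9 = 11.3 mmol/kg

[HCO3⁻] = 11.3 mmol/kg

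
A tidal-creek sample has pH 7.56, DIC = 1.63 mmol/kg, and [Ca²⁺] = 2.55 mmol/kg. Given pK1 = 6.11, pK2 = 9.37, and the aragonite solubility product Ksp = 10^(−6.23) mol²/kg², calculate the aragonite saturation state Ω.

α₂ = 1 / (1 + [H⁺]/K2 + [H⁺]²/(K1K2)) = 1 / (1 + 10^+1.81 + 10^+0.36)
   = 1 / (1 + 64.565 + 2.2909) = 1/67.856 = 0.01474
[CO3²⁻] = α₂ × DIC = 0.01474 × 1.63 = 0.02402 mmol/kg
Ksp = 10^(−6.23) = 5.888×10^-7
Ω = [Ca²⁺][CO3²⁻]/Ksp = (2.55×10^-3)(2.402×10^-5) / 5.888×10^-7 = 0.104

Ω = 0.104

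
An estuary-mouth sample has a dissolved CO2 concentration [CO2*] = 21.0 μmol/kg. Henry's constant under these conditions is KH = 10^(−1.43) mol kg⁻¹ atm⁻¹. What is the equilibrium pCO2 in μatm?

KH = 10^(−1.43) = 3.715×10^-2 mol kg⁻¹ atm⁻¹
pCO2 = [CO2*]/KH = 21.0×10^-6 / 3.715×10^-2 = 5.65×10^-4 atm = 565 μatm

pCO2 = 565 μatm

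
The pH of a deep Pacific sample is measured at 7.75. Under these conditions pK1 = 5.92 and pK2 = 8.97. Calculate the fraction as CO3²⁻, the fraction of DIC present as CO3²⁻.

α₂ = 0.0560

α₂ = 1 / (1 + [H⁺]/K2 + [H⁺]²/(K1K2)) = 1 / (1 + 10^+1.22 + 10^-0.61)
   = 1 / (1 + 16.596 + 0.24547) = 1/17.841 = 0.05605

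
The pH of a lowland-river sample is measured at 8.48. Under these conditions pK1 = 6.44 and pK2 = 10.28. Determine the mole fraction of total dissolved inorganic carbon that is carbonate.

α₂ = 1 / (1 + [H⁺]/K2 + [H⁺]²/(K1K2)) = 1 / (1 + 10^+1.80 + 10^-0.24)
   = 1 / (1 + 63.096 + 0.57544) = 1/64.671 = 0.01546

α₂ = 0.0155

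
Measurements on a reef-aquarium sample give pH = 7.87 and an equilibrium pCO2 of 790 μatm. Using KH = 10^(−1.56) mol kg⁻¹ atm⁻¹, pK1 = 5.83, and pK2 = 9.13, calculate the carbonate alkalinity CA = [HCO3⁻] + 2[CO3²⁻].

CA = 2.65 mmol/kg

[CO2*] = KH · pCO2 = 10^(−1.56) × 790×10^-6 = 2.176×10^-5 mol/kg
α₀ = 1/(1 + K1/[H⁺] + K1K2/[H⁺]²) = 1/(1 + 10^+2.04 + 10^+0.78) = 0.008571
DIC = [CO2*]/α₀ = 2.176×10^-5 / 0.008571 = 2.539 mmol/kg
CA = (α₁ + 2α₂)·DIC = (0.9398 + 2×0.05164) × 2.539 = 2.65 mmol/kg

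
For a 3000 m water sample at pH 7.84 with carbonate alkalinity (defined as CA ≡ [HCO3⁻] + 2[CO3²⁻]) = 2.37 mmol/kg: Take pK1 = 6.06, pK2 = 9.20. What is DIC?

CA = [HCO3⁻] + 2[CO3²⁻] = (α₁ + 2α₂)·DIC
At pH 7.84: [H⁺]/K1 = 10^-1.78 = 0.016596, K2/[H⁺] = 10^-1.36 = 0.043652
α₁ = 1/(1 + 0.016596 + 0.043652) = 1/1.0602 = 0.9432; α₂ = α₁·K2/[H⁺] = 0.04117
α₁ + 2α₂ = 1.0255
DIC = CA / (α₁ + 2α₂) = 2.37 / 1.0255 = 2.31 mmol/kg

DIC = 2.31 mmol/kg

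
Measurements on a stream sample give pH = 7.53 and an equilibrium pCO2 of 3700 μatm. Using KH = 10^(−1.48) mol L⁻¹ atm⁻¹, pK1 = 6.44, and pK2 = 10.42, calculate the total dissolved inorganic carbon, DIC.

[CO2*] = KH · pCO2 = 10^(−1.48) × 3700×10^-6 = 1.225×10^-4 mol/L
α₀ = 1/(1 + K1/[H⁺] + K1K2/[H⁺]²) = 1/(1 + 10^+1.09 + 10^-1.80) = 0.07508
DIC = [CO2*]/α₀ = 1.225×10^-4 / 0.07508 = 1.63 mmol/L

DIC = 1.63 mmol/L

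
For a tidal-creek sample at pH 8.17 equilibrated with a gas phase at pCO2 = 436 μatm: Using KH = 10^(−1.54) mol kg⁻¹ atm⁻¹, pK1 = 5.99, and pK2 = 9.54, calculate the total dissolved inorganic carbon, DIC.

DIC = 2.00 mmol/kg

[CO2*] = KH · pCO2 = 10^(−1.54) × 436×10^-6 = 1.257×10^-5 mol/kg
α₀ = 1/(1 + K1/[H⁺] + K1K2/[H⁺]²) = 1/(1 + 10^+2.18 + 10^+0.81) = 0.006297
DIC = [CO2*]/α₀ = 1.257×10^-5 / 0.006297 = 2.00 mmol/kg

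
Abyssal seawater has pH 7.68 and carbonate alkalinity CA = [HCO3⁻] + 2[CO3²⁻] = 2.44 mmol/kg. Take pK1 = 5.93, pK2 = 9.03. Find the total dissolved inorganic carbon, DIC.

CA = [HCO3⁻] + 2[CO3²⁻] = (α₁ + 2α₂)·DIC
At pH 7.68: [H⁺]/K1 = 10^-1.75 = 0.017783, K2/[H⁺] = 10^-1.35 = 0.044668
α₁ = 1/(1 + 0.017783 + 0.044668) = 1/1.0625 = 0.9412; α₂ = α₁·K2/[H⁺] = 0.04204
α₁ + 2α₂ = 1.0253
DIC = CA / (α₁ + 2α₂) = 2.44 / 1.0253 = 2.38 mmol/kg

DIC = 2.38 mmol/kg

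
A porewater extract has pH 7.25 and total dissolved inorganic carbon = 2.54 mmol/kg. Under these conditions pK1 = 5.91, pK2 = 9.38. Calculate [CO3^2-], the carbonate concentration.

α₂ = 1 / (1 + [H⁺]/K2 + [H⁺]²/(K1K2)) = 1 / (1 + 10^+2.13 + 10^+0.79)
   = 1 / (1 + 134.90 + 6.1660) = 1/142.06 = 0.007039
[CO3²⁻] = α₂ × DIC = 0.007039 × 2.54 = 0.0179 mmol/kg = 17.9 μmol/kg

[CO3²⁻] = 17.9 μmol/kg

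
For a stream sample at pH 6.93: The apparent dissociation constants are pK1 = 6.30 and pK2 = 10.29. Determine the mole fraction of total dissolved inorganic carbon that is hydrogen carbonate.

α₁ = 0.810

α₁ = 1 / (1 + [H⁺]/K1 + K2/[H⁺]) = 1 / (1 + 10^-0.63 + 10^-3.36)
   = 1 / (1 + 0.23442 + 0.00043652) = 1/1.2349 = 0.8098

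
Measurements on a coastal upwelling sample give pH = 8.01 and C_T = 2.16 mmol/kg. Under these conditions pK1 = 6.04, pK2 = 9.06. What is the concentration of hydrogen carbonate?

[HCO3⁻] = 1.96 mmol/kg

α₁ = 1 / (1 + [H⁺]/K1 + K2/[H⁺]) = 1 / (1 + 10^-1.97 + 10^-1.05)
   = 1 / (1 + 0.010715 + 0.089125) = 1/1.0998 = 0.9092
[HCO3⁻] = α₁ × DIC = 0.9092 × 2.16 = 1.96 mmol/kg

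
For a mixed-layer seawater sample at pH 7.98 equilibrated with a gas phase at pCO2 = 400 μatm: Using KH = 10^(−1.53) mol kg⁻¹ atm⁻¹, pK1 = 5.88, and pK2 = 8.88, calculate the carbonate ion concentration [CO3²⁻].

[CO3²⁻] = 0.187 mmol/kg

[CO2*] = KH · pCO2 = 10^(−1.53) × 400×10^-6 = 1.180×10^-5 mol/kg
α₀ = 1/(1 + K1/[H⁺] + K1K2/[H⁺]²) = 1/(1 + 10^+2.10 + 10^+1.20) = 0.007006
DIC = [CO2*]/α₀ = 1.180×10^-5 / 0.007006 = 1.685 mmol/kg
[CO3²⁻] = α₂·DIC; α₂ = 0.1110, so [CO3²⁻] = 0.1110 × 1.685 = 0.187 mmol/kg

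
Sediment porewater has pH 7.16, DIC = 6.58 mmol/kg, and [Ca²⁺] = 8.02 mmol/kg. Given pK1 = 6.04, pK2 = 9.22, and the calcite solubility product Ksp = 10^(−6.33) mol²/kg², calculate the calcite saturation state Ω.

Ω = 0.906

α₂ = 1 / (1 + [H⁺]/K2 + [H⁺]²/(K1K2)) = 1 / (1 + 10^+2.06 + 10^+0.94)
   = 1 / (1 + 114.82 + 8.7096) = 1/124.52 = 0.008031
[CO3²⁻] = α₂ × DIC = 0.008031 × 6.58 = 0.05284 mmol/kg
Ksp = 10^(−6.33) = 4.677×10^-7
Ω = [Ca²⁺][CO3²⁻]/Ksp = (8.02×10^-3)(5.284×10^-5) / 4.677×10^-7 = 0.906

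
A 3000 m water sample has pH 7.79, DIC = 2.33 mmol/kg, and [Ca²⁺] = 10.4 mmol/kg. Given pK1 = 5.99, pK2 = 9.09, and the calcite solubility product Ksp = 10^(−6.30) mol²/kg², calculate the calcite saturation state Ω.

Ω = 2.27

α₂ = 1 / (1 + [H⁺]/K2 + [H⁺]²/(K1K2)) = 1 / (1 + 10^+1.30 + 10^-0.50)
   = 1 / (1 + 19.953 + 0.31623) = 1/21.269 = 0.04702
[CO3²⁻] = α₂ × DIC = 0.04702 × 2.33 = 0.1095 mmol/kg
Ksp = 10^(−6.30) = 5.012×10^-7
Ω = [Ca²⁺][CO3²⁻]/Ksp = (10.4×10^-3)(1.095×10^-4) / 5.012×10^-7 = 2.27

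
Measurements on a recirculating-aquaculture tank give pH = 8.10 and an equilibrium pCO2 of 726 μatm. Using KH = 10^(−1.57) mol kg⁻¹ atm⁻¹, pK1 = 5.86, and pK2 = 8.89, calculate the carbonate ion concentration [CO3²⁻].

[CO2*] = KH · pCO2 = 10^(−1.57) × 726×10^-6 = 1.954×10^-5 mol/kg
α₀ = 1/(1 + K1/[H⁺] + K1K2/[H⁺]²) = 1/(1 + 10^+2.24 + 10^+1.45) = 0.004927
DIC = [CO2*]/α₀ = 1.954×10^-5 / 0.004927 = 3.966 mmol/kg
[CO3²⁻] = α₂·DIC; α₂ = 0.1389, so [CO3²⁻] = 0.1389 × 3.966 = 0.551 mmol/kg

[CO3²⁻] = 0.551 mmol/kg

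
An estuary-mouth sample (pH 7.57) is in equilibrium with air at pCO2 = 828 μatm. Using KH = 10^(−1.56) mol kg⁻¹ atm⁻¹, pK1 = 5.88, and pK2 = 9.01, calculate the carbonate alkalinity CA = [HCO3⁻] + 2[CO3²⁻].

CA = 1.20 mmol/kg

[CO2*] = KH · pCO2 = 10^(−1.56) × 828×10^-6 = 2.281×10^-5 mol/kg
α₀ = 1/(1 + K1/[H⁺] + K1K2/[H⁺]²) = 1/(1 + 10^+1.69 + 10^+0.25) = 0.01932
DIC = [CO2*]/α₀ = 2.281×10^-5 / 0.01932 = 1.180 mmol/kg
CA = (α₁ + 2α₂)·DIC = (0.9463 + 2×0.03436) × 1.180 = 1.20 mmol/kg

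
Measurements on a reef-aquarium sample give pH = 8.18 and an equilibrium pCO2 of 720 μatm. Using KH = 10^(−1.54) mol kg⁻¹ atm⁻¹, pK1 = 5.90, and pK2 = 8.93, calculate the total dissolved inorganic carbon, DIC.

DIC = 4.68 mmol/kg

[CO2*] = KH · pCO2 = 10^(−1.54) × 720×10^-6 = 2.077×10^-5 mol/kg
α₀ = 1/(1 + K1/[H⁺] + K1K2/[H⁺]²) = 1/(1 + 10^+2.28 + 10^+1.53) = 0.004436
DIC = [CO2*]/α₀ = 2.077×10^-5 / 0.004436 = 4.68 mmol/kg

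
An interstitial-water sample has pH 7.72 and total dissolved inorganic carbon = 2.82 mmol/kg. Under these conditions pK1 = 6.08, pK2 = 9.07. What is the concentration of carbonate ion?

[CO3²⁻] = 0.118 mmol/kg

α₂ = 1 / (1 + [H⁺]/K2 + [H⁺]²/(K1K2)) = 1 / (1 + 10^+1.35 + 10^-0.29)
   = 1 / (1 + 22.387 + 0.51286) = 1/23.900 = 0.04184
[CO3²⁻] = α₂ × DIC = 0.04184 × 2.82 = 0.118 mmol/kg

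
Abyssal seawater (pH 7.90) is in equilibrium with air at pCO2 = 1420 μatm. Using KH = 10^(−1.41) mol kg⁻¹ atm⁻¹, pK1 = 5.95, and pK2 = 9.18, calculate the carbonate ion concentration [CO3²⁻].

[CO2*] = KH · pCO2 = 10^(−1.41) × 1420×10^-6 = 5.524×10^-5 mol/kg
α₀ = 1/(1 + K1/[H⁺] + K1K2/[H⁺]²) = 1/(1 + 10^+1.95 + 10^+0.67) = 0.01055
DIC = [CO2*]/α₀ = 5.524×10^-5 / 0.01055 = 5.237 mmol/kg
[CO3²⁻] = α₂·DIC; α₂ = 0.04934, so [CO3²⁻] = 0.04934 × 5.237 = 0.258 mmol/kg

[CO3²⁻] = 0.258 mmol/kg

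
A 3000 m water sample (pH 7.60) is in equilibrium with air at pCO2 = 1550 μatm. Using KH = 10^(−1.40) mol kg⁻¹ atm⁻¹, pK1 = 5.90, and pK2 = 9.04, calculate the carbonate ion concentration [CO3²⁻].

[CO3²⁻] = 0.112 mmol/kg

[CO2*] = KH · pCO2 = 10^(−1.40) × 1550×10^-6 = 6.171×10^-5 mol/kg
α₀ = 1/(1 + K1/[H⁺] + K1K2/[H⁺]²) = 1/(1 + 10^+1.70 + 10^+0.26) = 0.01889
DIC = [CO2*]/α₀ = 6.171×10^-5 / 0.01889 = 3.267 mmol/kg
[CO3²⁻] = α₂·DIC; α₂ = 0.03437, so [CO3²⁻] = 0.03437 × 3.267 = 0.112 mmol/kg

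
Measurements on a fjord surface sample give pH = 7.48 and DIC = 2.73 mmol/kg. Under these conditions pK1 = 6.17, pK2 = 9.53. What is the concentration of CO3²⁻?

α₂ = 1 / (1 + [H⁺]/K2 + [H⁺]²/(K1K2)) = 1 / (1 + 10^+2.05 + 10^+0.74)
   = 1 / (1 + 112.20 + 5.4954) = 1/118.70 = 0.008425
[CO3²⁻] = α₂ × DIC = 0.008425 × 2.73 = 0.0230 mmol/kg

[CO3²⁻] = 0.0230 mmol/kg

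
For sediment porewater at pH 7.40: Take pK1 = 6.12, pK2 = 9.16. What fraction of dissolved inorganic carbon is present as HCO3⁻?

α₁ = 1 / (1 + [H⁺]/K1 + K2/[H⁺]) = 1 / (1 + 10^-1.28 + 10^-1.76)
   = 1 / (1 + 0.052481 + 0.017378) = 1/1.0699 = 0.9347

α₁ = 0.935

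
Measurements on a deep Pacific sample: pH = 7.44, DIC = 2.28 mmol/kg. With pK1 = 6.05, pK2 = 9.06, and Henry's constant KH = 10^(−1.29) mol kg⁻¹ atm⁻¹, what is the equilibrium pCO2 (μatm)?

pCO2 = 1700 μatm

α₀ = 1 / (1 + K1/[H⁺] + K1K2/[H⁺]²) = 1 / (1 + 10^+1.39 + 10^-0.23)
   = 1 / (1 + 24.547 + 0.58884) = 1/26.136 = 0.03826
[CO2*] = α₀ × DIC = 0.03826 × 2.28 = 0.08724 mmol/kg
pCO2 = [CO2*]/KH = 8.724×10^-5 / 5.129×10^-2 = 1700 μatm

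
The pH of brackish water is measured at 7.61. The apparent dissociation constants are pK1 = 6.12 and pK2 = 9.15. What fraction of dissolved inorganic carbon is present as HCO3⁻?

α₁ = 0.942

α₁ = 1 / (1 + [H⁺]/K1 + K2/[H⁺]) = 1 / (1 + 10^-1.49 + 10^-1.54)
   = 1 / (1 + 0.032359 + 0.028840) = 1/1.0612 = 0.9423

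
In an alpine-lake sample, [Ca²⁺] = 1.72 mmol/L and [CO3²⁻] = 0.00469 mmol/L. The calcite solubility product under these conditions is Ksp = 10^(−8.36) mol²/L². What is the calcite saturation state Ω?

Ksp = 10^(−8.36) = 4.365×10^-9
Ω = [Ca²⁺][CO3²⁻]/Ksp = (1.72×10^-3)(0.00469×10^-3) / 4.365×10^-9 = 1.85

Ω = 1.85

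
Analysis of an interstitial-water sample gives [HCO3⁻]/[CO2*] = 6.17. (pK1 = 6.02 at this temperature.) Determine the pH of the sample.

pH = 6.81

From K1 = [H⁺][HCO3⁻]/[CO2*]:  pH = pK1 + log₁₀([HCO3⁻]/[CO2*])
log₁₀(6.17) = +0.790
pH = 6.02 + (+0.790) = 6.81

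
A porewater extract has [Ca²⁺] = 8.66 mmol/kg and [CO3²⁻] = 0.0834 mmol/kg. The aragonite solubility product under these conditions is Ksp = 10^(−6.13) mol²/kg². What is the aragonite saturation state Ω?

Ksp = 10^(−6.13) = 7.413×10^-7
Ω = [Ca²⁺][CO3²⁻]/Ksp = (8.66×10^-3)(0.0834×10^-3) / 7.413×10^-7 = 0.974

Ω = 0.974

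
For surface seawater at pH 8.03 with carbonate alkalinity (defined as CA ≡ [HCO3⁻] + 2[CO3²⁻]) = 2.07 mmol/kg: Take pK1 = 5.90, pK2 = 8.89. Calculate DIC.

DIC = 1.86 mmol/kg

CA = [HCO3⁻] + 2[CO3²⁻] = (α₁ + 2α₂)·DIC
At pH 8.03: [H⁺]/K1 = 10^-2.13 = 0.0074131, K2/[H⁺] = 10^-0.86 = 0.13804
α₁ = 1/(1 + 0.0074131 + 0.13804) = 1/1.1455 = 0.8730; α₂ = α₁·K2/[H⁺] = 0.1205
α₁ + 2α₂ = 1.1140
DIC = CA / (α₁ + 2α₂) = 2.07 / 1.1140 = 1.86 mmol/kg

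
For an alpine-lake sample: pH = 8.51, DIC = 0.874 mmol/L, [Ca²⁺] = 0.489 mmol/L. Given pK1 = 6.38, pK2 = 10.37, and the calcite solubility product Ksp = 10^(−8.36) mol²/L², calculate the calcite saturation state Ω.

α₂ = 1 / (1 + [H⁺]/K2 + [H⁺]²/(K1K2)) = 1 / (1 + 10^+1.86 + 10^-0.27)
   = 1 / (1 + 72.444 + 0.53703) = 1/73.981 = 0.01352
[CO3²⁻] = α₂ × DIC = 0.01352 × 0.874 = 0.01181 mmol/L = 11.81 μmol/L
Ksp = 10^(−8.36) = 4.365×10^-9
Ω = [Ca²⁺][CO3²⁻]/Ksp = (0.489×10^-3)(1.181×10^-5) / 4.365×10^-9 = 1.32

Ω = 1.32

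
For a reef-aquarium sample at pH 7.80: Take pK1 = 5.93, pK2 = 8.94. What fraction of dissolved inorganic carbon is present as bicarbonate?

α₁ = 0.921

α₁ = 1 / (1 + [H⁺]/K1 + K2/[H⁺]) = 1 / (1 + 10^-1.87 + 10^-1.14)
   = 1 / (1 + 0.013490 + 0.072444) = 1/1.0859 = 0.9209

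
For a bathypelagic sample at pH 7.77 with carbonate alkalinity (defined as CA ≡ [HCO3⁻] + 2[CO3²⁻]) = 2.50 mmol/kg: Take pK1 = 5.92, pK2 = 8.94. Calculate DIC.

DIC = 2.38 mmol/kg

CA = [HCO3⁻] + 2[CO3²⁻] = (α₁ + 2α₂)·DIC
At pH 7.77: [H⁺]/K1 = 10^-1.85 = 0.014125, K2/[H⁺] = 10^-1.17 = 0.067608
α₁ = 1/(1 + 0.014125 + 0.067608) = 1/1.0817 = 0.9244; α₂ = α₁·K2/[H⁺] = 0.06250
α₁ + 2α₂ = 1.0494
DIC = CA / (α₁ + 2α₂) = 2.50 / 1.0494 = 2.38 mmol/kg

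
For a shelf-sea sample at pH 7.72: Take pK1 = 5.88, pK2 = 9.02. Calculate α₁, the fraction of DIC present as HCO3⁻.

α₁ = 0.939

α₁ = 1 / (1 + [H⁺]/K1 + K2/[H⁺]) = 1 / (1 + 10^-1.84 + 10^-1.30)
   = 1 / (1 + 0.014454 + 0.050119) = 1/1.0646 = 0.9393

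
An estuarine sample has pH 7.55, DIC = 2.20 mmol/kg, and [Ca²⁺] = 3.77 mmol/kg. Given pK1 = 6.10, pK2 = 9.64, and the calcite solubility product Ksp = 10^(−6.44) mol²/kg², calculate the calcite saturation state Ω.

α₂ = 1 / (1 + [H⁺]/K2 + [H⁺]²/(K1K2)) = 1 / (1 + 10^+2.09 + 10^+0.64)
   = 1 / (1 + 123.03 + 4.3652) = 1/128.39 = 0.007789
[CO3²⁻] = α₂ × DIC = 0.007789 × 2.20 = 0.01714 mmol/kg = 17.14 μmol/kg
Ksp = 10^(−6.44) = 3.631×10^-7
Ω = [Ca²⁺][CO3²⁻]/Ksp = (3.77×10^-3)(1.714×10^-5) / 3.631×10^-7 = 0.178

Ω = 0.178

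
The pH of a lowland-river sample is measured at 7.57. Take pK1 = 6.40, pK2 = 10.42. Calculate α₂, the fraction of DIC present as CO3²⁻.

α₂ = 1 / (1 + [H⁺]/K2 + [H⁺]²/(K1K2)) = 1 / (1 + 10^+2.85 + 10^+1.68)
   = 1 / (1 + 707.95 + 47.863) = 1/756.81 = 0.001321

α₂ = 0.00132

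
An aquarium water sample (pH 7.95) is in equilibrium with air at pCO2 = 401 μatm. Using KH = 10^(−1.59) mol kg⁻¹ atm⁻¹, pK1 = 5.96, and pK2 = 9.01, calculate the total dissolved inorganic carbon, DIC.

[CO2*] = KH · pCO2 = 10^(−1.59) × 401×10^-6 = 1.031×10^-5 mol/kg
α₀ = 1/(1 + K1/[H⁺] + K1K2/[H⁺]²) = 1/(1 + 10^+1.99 + 10^+0.93) = 0.009325
DIC = [CO2*]/α₀ = 1.031×10^-5 / 0.009325 = 1.11 mmol/kg

DIC = 1.11 mmol/kg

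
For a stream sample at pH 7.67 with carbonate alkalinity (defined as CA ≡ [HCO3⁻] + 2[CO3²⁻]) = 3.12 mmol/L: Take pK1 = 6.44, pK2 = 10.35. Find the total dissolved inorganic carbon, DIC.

DIC = 3.30 mmol/L

CA = [HCO3⁻] + 2[CO3²⁻] = (α₁ + 2α₂)·DIC
At pH 7.67: [H⁺]/K1 = 10^-1.23 = 0.058884, K2/[H⁺] = 10^-2.68 = 0.0020893
α₁ = 1/(1 + 0.058884 + 0.0020893) = 1/1.0610 = 0.9425; α₂ = α₁·K2/[H⁺] = 0.001969
α₁ + 2α₂ = 0.9465
DIC = CA / (α₁ + 2α₂) = 3.12 / 0.9465 = 3.30 mmol/L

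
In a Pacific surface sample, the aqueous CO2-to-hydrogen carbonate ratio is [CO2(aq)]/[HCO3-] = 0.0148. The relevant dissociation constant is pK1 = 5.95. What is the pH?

pH = 7.78

From K1 = [H⁺][HCO3-]/[CO2(aq)]:  pH = pK1 − log₁₀([CO2(aq)]/[HCO3-])
log₁₀(0.0148) = -1.830
pH = 5.95 − (-1.830) = 7.78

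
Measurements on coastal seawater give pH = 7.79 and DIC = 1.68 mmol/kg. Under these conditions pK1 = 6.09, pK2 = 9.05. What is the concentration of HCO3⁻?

α₁ = 1 / (1 + [H⁺]/K1 + K2/[H⁺]) = 1 / (1 + 10^-1.70 + 10^-1.26)
   = 1 / (1 + 0.019953 + 0.054954) = 1/1.0749 = 0.9303
[HCO3⁻] = α₁ × DIC = 0.9303 × 1.68 = 1.56 mmol/kg

[HCO3⁻] = 1.56 mmol/kg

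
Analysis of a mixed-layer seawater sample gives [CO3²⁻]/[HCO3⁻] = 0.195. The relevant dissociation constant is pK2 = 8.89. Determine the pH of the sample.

pH = 8.18

From K2 = [H⁺][CO3²⁻]/[HCO3⁻]:  pH = pK2 + log₁₀([CO3²⁻]/[HCO3⁻])
log₁₀(0.195) = -0.710
pH = 8.89 + (-0.710) = 8.18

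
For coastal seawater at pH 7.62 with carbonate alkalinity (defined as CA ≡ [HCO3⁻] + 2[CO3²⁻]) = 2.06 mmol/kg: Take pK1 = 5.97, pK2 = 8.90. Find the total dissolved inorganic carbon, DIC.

DIC = 2.00 mmol/kg

CA = [HCO3⁻] + 2[CO3²⁻] = (α₁ + 2α₂)·DIC
At pH 7.62: [H⁺]/K1 = 10^-1.65 = 0.022387, K2/[H⁺] = 10^-1.28 = 0.052481
α₁ = 1/(1 + 0.022387 + 0.052481) = 1/1.0749 = 0.9303; α₂ = α₁·K2/[H⁺] = 0.04883
α₁ + 2α₂ = 1.0280
DIC = CA / (α₁ + 2α₂) = 2.06 / 1.0280 = 2.00 mmol/kg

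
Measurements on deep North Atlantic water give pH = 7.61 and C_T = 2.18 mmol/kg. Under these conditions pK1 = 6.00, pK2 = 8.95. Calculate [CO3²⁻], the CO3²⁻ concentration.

α₂ = 1 / (1 + [H⁺]/K2 + [H⁺]²/(K1K2)) = 1 / (1 + 10^+1.34 + 10^-0.27)
   = 1 / (1 + 21.878 + 0.53703) = 1/23.415 = 0.04271
[CO3²⁻] = α₂ × DIC = 0.04271 × 2.18 = 0.0931 mmol/kg

[CO3²⁻] = 0.0931 mmol/kg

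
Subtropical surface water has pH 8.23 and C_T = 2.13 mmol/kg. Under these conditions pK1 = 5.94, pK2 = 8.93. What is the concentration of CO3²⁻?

α₂ = 1 / (1 + [H⁺]/K2 + [H⁺]²/(K1K2)) = 1 / (1 + 10^+0.70 + 10^-1.59)
   = 1 / (1 + 5.0119 + 0.025704) = 1/6.0376 = 0.1656
[CO3²⁻] = α₂ × DIC = 0.1656 × 2.13 = 0.353 mmol/kg

[CO3²⁻] = 0.353 mmol/kg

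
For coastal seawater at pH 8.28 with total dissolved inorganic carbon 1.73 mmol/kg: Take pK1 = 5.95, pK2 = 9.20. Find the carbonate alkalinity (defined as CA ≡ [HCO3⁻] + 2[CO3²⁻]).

CA = [HCO3⁻] + 2[CO3²⁻] = (α₁ + 2α₂)·DIC
At pH 8.28: [H⁺]/K1 = 10^-2.33 = 0.0046774, K2/[H⁺] = 10^-0.92 = 0.12023
α₁ = 1/(1 + 0.0046774 + 0.12023) = 1/1.1249 = 0.8890; α₂ = α₁·K2/[H⁺] = 0.1069
α₁ + 2α₂ = 1.1027
CA = 1.1027 × 1.73 = 1.91 mmol/kg

CA = 1.91 mmol/kg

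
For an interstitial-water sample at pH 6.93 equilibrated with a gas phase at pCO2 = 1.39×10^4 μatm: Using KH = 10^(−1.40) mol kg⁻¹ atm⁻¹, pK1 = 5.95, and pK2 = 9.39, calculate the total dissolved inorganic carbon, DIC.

DIC = 5.86 mmol/kg

[CO2*] = KH · pCO2 = 10^(−1.40) × 1.39×10^4×10^-6 = 5.534×10^-4 mol/kg
α₀ = 1/(1 + K1/[H⁺] + K1K2/[H⁺]²) = 1/(1 + 10^+0.98 + 10^-1.48) = 0.09449
DIC = [CO2*]/α₀ = 5.534×10^-4 / 0.09449 = 5.86 mmol/kg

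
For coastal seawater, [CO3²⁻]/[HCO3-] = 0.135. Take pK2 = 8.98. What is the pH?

pH = 8.11

From K2 = [H⁺][CO3²⁻]/[HCO3-]:  pH = pK2 + log₁₀([CO3²⁻]/[HCO3-])
log₁₀(0.135) = -0.870
pH = 8.98 + (-0.870) = 8.11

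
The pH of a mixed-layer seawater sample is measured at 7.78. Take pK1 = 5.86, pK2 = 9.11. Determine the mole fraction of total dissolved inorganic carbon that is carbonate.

α₂ = 0.0442

α₂ = 1 / (1 + [H⁺]/K2 + [H⁺]²/(K1K2)) = 1 / (1 + 10^+1.33 + 10^-0.59)
   = 1 / (1 + 21.380 + 0.25704) = 1/22.637 = 0.04418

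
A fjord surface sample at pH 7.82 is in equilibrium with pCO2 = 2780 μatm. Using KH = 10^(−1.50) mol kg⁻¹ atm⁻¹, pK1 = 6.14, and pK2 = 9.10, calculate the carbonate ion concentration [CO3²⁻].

[CO3²⁻] = 0.221 mmol/kg

[CO2*] = KH · pCO2 = 10^(−1.50) × 2780×10^-6 = 8.791×10^-5 mol/kg
α₀ = 1/(1 + K1/[H⁺] + K1K2/[H⁺]²) = 1/(1 + 10^+1.68 + 10^+0.40) = 0.01946
DIC = [CO2*]/α₀ = 8.791×10^-5 / 0.01946 = 4.516 mmol/kg
[CO3²⁻] = α₂·DIC; α₂ = 0.04889, so [CO3²⁻] = 0.04889 × 4.516 = 0.221 mmol/kg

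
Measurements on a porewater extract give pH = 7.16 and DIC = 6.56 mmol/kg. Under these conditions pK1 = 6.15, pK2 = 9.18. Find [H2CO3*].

α₀ = 1 / (1 + K1/[H⁺] + K1K2/[H⁺]²) = 1 / (1 + 10^+1.01 + 10^-1.01)
   = 1 / (1 + 10.233 + 0.097724) = 1/11.331 = 0.08826
[CO2*] = α₀ × DIC = 0.08826 × 6.56 = 0.579 mmol/kg

[CO2*] = 0.579 mmol/kg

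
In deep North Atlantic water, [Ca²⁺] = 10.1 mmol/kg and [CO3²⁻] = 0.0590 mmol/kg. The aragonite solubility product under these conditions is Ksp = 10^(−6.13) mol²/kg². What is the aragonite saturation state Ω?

Ksp = 10^(−6.13) = 7.413×10^-7
Ω = [Ca²⁺][CO3²⁻]/Ksp = (10.1×10^-3)(0.0590×10^-3) / 7.413×10^-7 = 0.804

Ω = 0.804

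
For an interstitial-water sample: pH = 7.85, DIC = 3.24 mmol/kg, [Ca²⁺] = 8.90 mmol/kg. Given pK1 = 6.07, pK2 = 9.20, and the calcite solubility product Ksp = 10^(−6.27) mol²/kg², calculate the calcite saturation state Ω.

Ω = 2.26

α₂ = 1 / (1 + [H⁺]/K2 + [H⁺]²/(K1K2)) = 1 / (1 + 10^+1.35 + 10^-0.43)
   = 1 / (1 + 22.387 + 0.37154) = 1/23.759 = 0.04209
[CO3²⁻] = α₂ × DIC = 0.04209 × 3.24 = 0.1364 mmol/kg
Ksp = 10^(−6.27) = 5.370×10^-7
Ω = [Ca²⁺][CO3²⁻]/Ksp = (8.90×10^-3)(1.364×10^-4) / 5.370×10^-7 = 2.26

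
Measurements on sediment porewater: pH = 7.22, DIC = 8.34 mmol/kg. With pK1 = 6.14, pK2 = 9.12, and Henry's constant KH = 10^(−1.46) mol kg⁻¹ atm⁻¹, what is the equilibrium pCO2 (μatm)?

α₀ = 1 / (1 + K1/[H⁺] + K1K2/[H⁺]²) = 1 / (1 + 10^+1.08 + 10^-0.82)
   = 1 / (1 + 12.023 + 0.15136) = 1/13.174 = 0.07591
[CO2*] = α₀ × DIC = 0.07591 × 8.34 = 0.6331 mmol/kg
pCO2 = [CO2*]/KH = 6.331×10^-4 / 3.467×10^-2 = 1.83×10^4 μatm

pCO2 = 1.83×10^4 μatm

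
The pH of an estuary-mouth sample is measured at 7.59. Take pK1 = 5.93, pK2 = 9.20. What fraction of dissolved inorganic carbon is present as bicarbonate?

α₁ = 0.956

α₁ = 1 / (1 + [H⁺]/K1 + K2/[H⁺]) = 1 / (1 + 10^-1.66 + 10^-1.61)
   = 1 / (1 + 0.021878 + 0.024547) = 1/1.0464 = 0.9556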